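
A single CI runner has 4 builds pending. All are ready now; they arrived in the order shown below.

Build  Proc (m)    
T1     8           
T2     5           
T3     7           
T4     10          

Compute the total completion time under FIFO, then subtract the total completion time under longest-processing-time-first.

-12

FIFO (arrival order): T1 T2 T3 T4.
T1: 0→8
T2: 8→13
T3: 13→20
T4: 20→30
Sum = 8+13+20+30 = 71.
LPT (decreasing processing time): T4 T1 T3 T2.
T4: 0→10
T1: 10→18
T3: 18→25
T2: 25→30
Sum = 10+18+25+30 = 83.
Difference = 71 − 83 = -12.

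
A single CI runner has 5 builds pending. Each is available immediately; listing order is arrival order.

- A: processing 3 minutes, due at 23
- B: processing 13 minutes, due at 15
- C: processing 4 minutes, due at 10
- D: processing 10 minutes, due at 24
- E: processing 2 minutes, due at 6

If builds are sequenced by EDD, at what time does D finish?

32

EDD (increasing due date): E C B A D.
E: 0→2
C: 2→6
B: 6→19
A: 19→22
D: 22→32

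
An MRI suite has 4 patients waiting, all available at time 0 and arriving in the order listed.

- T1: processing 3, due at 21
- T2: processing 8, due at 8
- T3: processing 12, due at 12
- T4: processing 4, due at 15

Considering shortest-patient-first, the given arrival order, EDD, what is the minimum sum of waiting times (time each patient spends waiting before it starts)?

25

SPT (increasing processing time): T1 T4 T2 T3.
T1: waits 0, runs 0→3
T4: waits 3, runs 3→7
T2: waits 7, runs 7→15
T3: waits 15, runs 15→27
Sum = 0+3+7+15 = 25.
FIFO (arrival order): T1 T2 T3 T4.
T1: waits 0, runs 0→3
T2: waits 3, runs 3→11
T3: waits 11, runs 11→23
T4: waits 23, runs 23→27
Sum = 0+3+11+23 = 37.
EDD (increasing due date): T2 T3 T4 T1.
T2: waits 0, runs 0→8
T3: waits 8, runs 8→20
T4: waits 20, runs 20→24
T1: waits 24, runs 24→27
Sum = 0+8+20+24 = 52.
SPT 25, FIFO 37, EDD 52 → minimum 25.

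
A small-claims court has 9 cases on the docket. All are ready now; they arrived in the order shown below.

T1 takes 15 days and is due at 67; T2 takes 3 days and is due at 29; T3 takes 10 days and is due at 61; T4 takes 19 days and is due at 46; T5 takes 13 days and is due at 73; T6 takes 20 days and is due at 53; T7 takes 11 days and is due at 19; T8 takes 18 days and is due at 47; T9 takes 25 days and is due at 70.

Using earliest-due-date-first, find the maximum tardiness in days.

61

EDD (increasing due date): T7 T2 T4 T8 T6 T3 T1 T9 T5.
T7: 0→11, due 19, tardiness 0
T2: 11→14, due 29, tardiness 0
T4: 14→33, due 46, tardiness 0
T8: 33→51, due 47, tardiness 4
T6: 51→71, due 53, tardiness 18
T3: 71→81, due 61, tardiness 20
T1: 81→96, due 67, tardiness 29
T9: 96→121, due 70, tardiness 51
T5: 121→134, due 73, tardiness 61
Maximum = 61.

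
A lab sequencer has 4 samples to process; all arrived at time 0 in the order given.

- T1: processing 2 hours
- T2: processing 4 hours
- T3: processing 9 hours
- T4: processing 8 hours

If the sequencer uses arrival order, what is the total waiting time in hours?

FIFO (arrival order): T1 T2 T3 T4.
T1: waits 0, runs 0→2
T2: waits 2, runs 2→6
T3: waits 6, runs 6→15
T4: waits 15, runs 15→23
Sum = 0+2+6+15 = 23.

23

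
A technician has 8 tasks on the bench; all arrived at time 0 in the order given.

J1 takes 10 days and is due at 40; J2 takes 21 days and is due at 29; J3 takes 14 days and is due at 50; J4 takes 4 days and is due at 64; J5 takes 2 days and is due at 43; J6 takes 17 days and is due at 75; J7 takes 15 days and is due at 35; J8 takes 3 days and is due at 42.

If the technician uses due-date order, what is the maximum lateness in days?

15

EDD (increasing due date): J2 J7 J1 J8 J5 J3 J4 J6.
J2: 0→21, due 29, lateness -8
J7: 21→36, due 35, lateness 1
J1: 36→46, due 40, lateness 6
J8: 46→49, due 42, lateness 7
J5: 49→51, due 43, lateness 8
J3: 51→65, due 50, lateness 15
J4: 65→69, due 64, lateness 5
J6: 69→86, due 75, lateness 11
Maximum = 15.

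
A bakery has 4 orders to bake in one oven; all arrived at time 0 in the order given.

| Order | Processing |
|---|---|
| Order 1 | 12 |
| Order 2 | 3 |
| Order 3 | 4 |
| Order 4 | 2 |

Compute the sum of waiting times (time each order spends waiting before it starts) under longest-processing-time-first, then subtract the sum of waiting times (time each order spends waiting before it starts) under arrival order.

LPT (decreasing processing time): Order 1 Order 3 Order 2 Order 4.
Order 1: waits 0, runs 0→12
Order 3: waits 12, runs 12→16
Order 2: waits 16, runs 16→19
Order 4: waits 19, runs 19→21
Sum = 0+12+16+19 = 47.
FIFO (arrival order): Order 1 Order 2 Order 3 Order 4.
Order 1: waits 0, runs 0→12
Order 2: waits 12, runs 12→15
Order 3: waits 15, runs 15→19
Order 4: waits 19, runs 19→21
Sum = 0+12+15+19 = 46.
Difference = 47 − 46 = 1.

1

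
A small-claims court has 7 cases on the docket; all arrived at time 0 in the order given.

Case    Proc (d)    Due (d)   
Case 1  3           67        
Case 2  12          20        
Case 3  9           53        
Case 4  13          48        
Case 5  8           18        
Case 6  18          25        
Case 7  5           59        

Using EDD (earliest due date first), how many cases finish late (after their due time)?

5

EDD (increasing due date): Case 5 Case 2 Case 6 Case 4 Case 3 Case 7 Case 1.
Case 5: 0→8, due 18, tardiness 0
Case 2: 8→20, due 20, tardiness 0
Case 6: 20→38, due 25, tardiness 13
Case 4: 38→51, due 48, tardiness 3
Case 3: 51→60, due 53, tardiness 7
Case 7: 60→65, due 59, tardiness 6
Case 1: 65→68, due 67, tardiness 1
Late cases: 5.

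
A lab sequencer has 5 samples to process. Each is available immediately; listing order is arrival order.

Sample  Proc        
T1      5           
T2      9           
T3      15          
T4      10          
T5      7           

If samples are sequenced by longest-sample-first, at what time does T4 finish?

LPT (decreasing processing time): T3 T4 T2 T5 T1.
T3: 0→15
T4: 15→25

25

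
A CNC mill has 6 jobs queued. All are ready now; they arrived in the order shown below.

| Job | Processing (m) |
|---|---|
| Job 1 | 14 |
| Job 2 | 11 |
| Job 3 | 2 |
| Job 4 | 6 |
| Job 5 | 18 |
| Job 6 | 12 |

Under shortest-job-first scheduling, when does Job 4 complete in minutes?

8

SPT (increasing processing time): Job 3 Job 4 Job 2 Job 6 Job 1 Job 5.
Job 3: 0→2
Job 4: 2→8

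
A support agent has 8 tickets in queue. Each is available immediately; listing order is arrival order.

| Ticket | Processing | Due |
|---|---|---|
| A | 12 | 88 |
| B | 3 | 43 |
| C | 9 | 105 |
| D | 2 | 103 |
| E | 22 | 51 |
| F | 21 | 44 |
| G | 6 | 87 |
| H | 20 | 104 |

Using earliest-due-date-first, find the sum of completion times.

436

EDD (increasing due date): B F E G A D H C.
B: 0→3
F: 3→24
E: 24→46
G: 46→52
A: 52→64
D: 64→66
H: 66→86
C: 86→95
Sum = 3+24+46+52+64+66+86+95 = 436.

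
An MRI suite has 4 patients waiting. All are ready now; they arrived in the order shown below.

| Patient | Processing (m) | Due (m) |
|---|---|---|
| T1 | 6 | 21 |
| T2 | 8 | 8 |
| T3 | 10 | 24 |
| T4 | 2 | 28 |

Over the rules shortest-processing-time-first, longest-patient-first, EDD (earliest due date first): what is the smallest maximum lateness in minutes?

SPT (increasing processing time): T4 T1 T2 T3.
T4: 0→2, due 28, lateness -26
T1: 2→8, due 21, lateness -13
T2: 8→16, due 8, lateness 8
T3: 16→26, due 24, lateness 2
Maximum = 8.
LPT (decreasing processing time): T3 T2 T1 T4.
T3: 0→10, due 24, lateness -14
T2: 10→18, due 8, lateness 10
T1: 18→24, due 21, lateness 3
T4: 24→26, due 28, lateness -2
Maximum = 10.
EDD (increasing due date): T2 T1 T3 T4.
T2: 0→8, due 8, lateness 0
T1: 8→14, due 21, lateness -7
T3: 14→24, due 24, lateness 0
T4: 24→26, due 28, lateness -2
Maximum = 0.
SPT 8, LPT 10, EDD 0 → minimum 0.

0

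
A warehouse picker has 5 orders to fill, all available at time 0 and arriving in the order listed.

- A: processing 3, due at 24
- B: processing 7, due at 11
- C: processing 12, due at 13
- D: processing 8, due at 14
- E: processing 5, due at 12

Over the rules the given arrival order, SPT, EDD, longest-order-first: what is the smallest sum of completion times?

84

FIFO (arrival order): A B C D E.
A: 0→3
B: 3→10
C: 10→22
D: 22→30
E: 30→35
Sum = 3+10+22+30+35 = 100.
SPT (increasing processing time): A E B D C.
A: 0→3
E: 3→8
B: 8→15
D: 15→23
C: 23→35
Sum = 3+8+15+23+35 = 84.
EDD (increasing due date): B E C D A.
B: 0→7
E: 7→12
C: 12→24
D: 24→32
A: 32→35
Sum = 7+12+24+32+35 = 110.
LPT (decreasing processing time): C D B E A.
C: 0→12
D: 12→20
B: 20→27
E: 27→32
A: 32→35
Sum = 12+20+27+32+35 = 126.
FIFO 100, SPT 84, EDD 110, LPT 126 → minimum 84.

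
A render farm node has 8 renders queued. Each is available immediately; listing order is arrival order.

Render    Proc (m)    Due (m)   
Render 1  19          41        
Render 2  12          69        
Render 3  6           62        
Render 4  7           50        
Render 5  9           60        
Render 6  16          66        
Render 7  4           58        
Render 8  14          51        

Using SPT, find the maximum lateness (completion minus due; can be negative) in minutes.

46

SPT (increasing processing time): Render 7 Render 3 Render 4 Render 5 Render 2 Render 8 Render 6 Render 1.
Render 7: 0→4, due 58, lateness -54
Render 3: 4→10, due 62, lateness -52
Render 4: 10→17, due 50, lateness -33
Render 5: 17→26, due 60, lateness -34
Render 2: 26→38, due 69, lateness -31
Render 8: 38→52, due 51, lateness 1
Render 6: 52→68, due 66, lateness 2
Render 1: 68→87, due 41, lateness 46
Maximum = 46.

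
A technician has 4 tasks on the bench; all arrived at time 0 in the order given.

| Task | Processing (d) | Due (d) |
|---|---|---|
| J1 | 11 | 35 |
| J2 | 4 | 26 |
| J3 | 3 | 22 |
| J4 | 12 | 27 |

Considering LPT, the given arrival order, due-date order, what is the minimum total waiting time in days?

29

LPT (decreasing processing time): J4 J1 J2 J3.
J4: waits 0, runs 0→12
J1: waits 12, runs 12→23
J2: waits 23, runs 23→27
J3: waits 27, runs 27→30
Sum = 0+12+23+27 = 62.
FIFO (arrival order): J1 J2 J3 J4.
J1: waits 0, runs 0→11
J2: waits 11, runs 11→15
J3: waits 15, runs 15→18
J4: waits 18, runs 18→30
Sum = 0+11+15+18 = 44.
EDD (increasing due date): J3 J2 J4 J1.
J3: waits 0, runs 0→3
J2: waits 3, runs 3→7
J4: waits 7, runs 7→19
J1: waits 19, runs 19→30
Sum = 0+3+7+19 = 29.
LPT 62, FIFO 44, EDD 29 → minimum 29.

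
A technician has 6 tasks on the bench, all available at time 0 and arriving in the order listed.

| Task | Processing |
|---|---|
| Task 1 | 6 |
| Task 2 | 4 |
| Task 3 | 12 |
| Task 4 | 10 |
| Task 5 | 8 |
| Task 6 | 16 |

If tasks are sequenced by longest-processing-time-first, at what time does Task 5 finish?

46

LPT (decreasing processing time): Task 6 Task 3 Task 4 Task 5 Task 1 Task 2.
Task 6: 0→16
Task 3: 16→28
Task 4: 28→38
Task 5: 38→46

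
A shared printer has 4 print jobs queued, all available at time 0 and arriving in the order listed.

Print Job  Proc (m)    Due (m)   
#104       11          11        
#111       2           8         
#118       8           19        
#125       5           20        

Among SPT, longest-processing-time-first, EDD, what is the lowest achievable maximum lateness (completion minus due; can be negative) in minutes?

SPT (increasing processing time): #111 #125 #118 #104.
#111: 0→2, due 8, lateness -6
#125: 2→7, due 20, lateness -13
#118: 7→15, due 19, lateness -4
#104: 15→26, due 11, lateness 15
Maximum = 15.
LPT (decreasing processing time): #104 #118 #125 #111.
#104: 0→11, due 11, lateness 0
#118: 11→19, due 19, lateness 0
#125: 19→24, due 20, lateness 4
#111: 24→26, due 8, lateness 18
Maximum = 18.
EDD (increasing due date): #111 #104 #118 #125.
#111: 0→2, due 8, lateness -6
#104: 2→13, due 11, lateness 2
#118: 13→21, due 19, lateness 2
#125: 21→26, due 20, lateness 6
Maximum = 6.
SPT 15, LPT 18, EDD 6 → minimum 6.

6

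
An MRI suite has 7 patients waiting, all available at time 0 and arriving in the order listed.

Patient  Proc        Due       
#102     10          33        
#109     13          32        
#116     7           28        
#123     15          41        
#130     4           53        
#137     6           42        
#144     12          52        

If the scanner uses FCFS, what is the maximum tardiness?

15

FIFO (arrival order): #102 #109 #116 #123 #130 #137 #144.
#102: 0→10, due 33, tardiness 0
#109: 10→23, due 32, tardiness 0
#116: 23→30, due 28, tardiness 2
#123: 30→45, due 41, tardiness 4
#130: 45→49, due 53, tardiness 0
#137: 49→55, due 42, tardiness 13
#144: 55→67, due 52, tardiness 15
Maximum = 15.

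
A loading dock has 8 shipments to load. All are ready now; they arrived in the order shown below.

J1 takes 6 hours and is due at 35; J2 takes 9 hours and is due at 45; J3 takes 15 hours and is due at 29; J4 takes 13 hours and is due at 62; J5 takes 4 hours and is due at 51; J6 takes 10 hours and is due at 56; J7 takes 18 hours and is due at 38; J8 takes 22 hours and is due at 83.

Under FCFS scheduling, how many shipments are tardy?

4

FIFO (arrival order): J1 J2 J3 J4 J5 J6 J7 J8.
J1: 0→6, due 35, tardiness 0
J2: 6→15, due 45, tardiness 0
J3: 15→30, due 29, tardiness 1
J4: 30→43, due 62, tardiness 0
J5: 43→47, due 51, tardiness 0
J6: 47→57, due 56, tardiness 1
J7: 57→75, due 38, tardiness 37
J8: 75→97, due 83, tardiness 14
Late shipments: 4.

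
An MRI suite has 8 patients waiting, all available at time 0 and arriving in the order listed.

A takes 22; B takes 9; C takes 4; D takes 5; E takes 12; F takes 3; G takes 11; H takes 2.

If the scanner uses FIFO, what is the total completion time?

369

FIFO (arrival order): A B C D E F G H.
A: 0→22
B: 22→31
C: 31→35
D: 35→40
E: 40→52
F: 52→55
G: 55→66
H: 66→68
Sum = 22+31+35+40+52+55+66+68 = 369.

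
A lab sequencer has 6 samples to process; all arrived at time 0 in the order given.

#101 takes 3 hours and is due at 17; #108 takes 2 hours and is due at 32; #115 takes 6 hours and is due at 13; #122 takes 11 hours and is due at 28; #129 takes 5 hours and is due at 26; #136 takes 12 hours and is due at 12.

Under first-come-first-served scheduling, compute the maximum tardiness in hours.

FIFO (arrival order): #101 #108 #115 #122 #129 #136.
#101: 0→3, due 17, tardiness 0
#108: 3→5, due 32, tardiness 0
#115: 5→11, due 13, tardiness 0
#122: 11→22, due 28, tardiness 0
#129: 22→27, due 26, tardiness 1
#136: 27→39, due 12, tardiness 27
Maximum = 27.

27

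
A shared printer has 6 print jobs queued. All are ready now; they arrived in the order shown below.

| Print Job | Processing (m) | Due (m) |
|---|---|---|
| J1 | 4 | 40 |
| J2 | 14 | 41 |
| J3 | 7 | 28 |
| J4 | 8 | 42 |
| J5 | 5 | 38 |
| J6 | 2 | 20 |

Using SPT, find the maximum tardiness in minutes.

0

SPT (increasing processing time): J6 J1 J5 J3 J4 J2.
J6: 0→2, due 20, tardiness 0
J1: 2→6, due 40, tardiness 0
J5: 6→11, due 38, tardiness 0
J3: 11→18, due 28, tardiness 0
J4: 18→26, due 42, tardiness 0
J2: 26→40, due 41, tardiness 0
Maximum = 0.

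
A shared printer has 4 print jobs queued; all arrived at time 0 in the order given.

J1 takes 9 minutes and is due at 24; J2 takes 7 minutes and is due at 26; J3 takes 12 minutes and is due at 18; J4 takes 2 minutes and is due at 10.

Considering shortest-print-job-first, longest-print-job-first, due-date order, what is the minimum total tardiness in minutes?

4

SPT (increasing processing time): J4 J2 J1 J3.
J4: 0→2, due 10, tardiness 0
J2: 2→9, due 26, tardiness 0
J1: 9→18, due 24, tardiness 0
J3: 18→30, due 18, tardiness 12
Sum = 0+0+0+12 = 12.
LPT (decreasing processing time): J3 J1 J2 J4.
J3: 0→12, due 18, tardiness 0
J1: 12→21, due 24, tardiness 0
J2: 21→28, due 26, tardiness 2
J4: 28→30, due 10, tardiness 20
Sum = 0+0+2+20 = 22.
EDD (increasing due date): J4 J3 J1 J2.
J4: 0→2, due 10, tardiness 0
J3: 2→14, due 18, tardiness 0
J1: 14→23, due 24, tardiness 0
J2: 23→30, due 26, tardiness 4
Sum = 0+0+0+4 = 4.
SPT 12, LPT 22, EDD 4 → minimum 4.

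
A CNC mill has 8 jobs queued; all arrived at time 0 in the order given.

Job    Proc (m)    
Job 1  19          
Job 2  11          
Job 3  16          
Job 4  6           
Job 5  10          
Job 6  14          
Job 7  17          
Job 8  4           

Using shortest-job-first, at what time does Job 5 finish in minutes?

SPT (increasing processing time): Job 8 Job 4 Job 5 Job 2 Job 6 Job 3 Job 7 Job 1.
Job 8: 0→4
Job 4: 4→10
Job 5: 10→20

20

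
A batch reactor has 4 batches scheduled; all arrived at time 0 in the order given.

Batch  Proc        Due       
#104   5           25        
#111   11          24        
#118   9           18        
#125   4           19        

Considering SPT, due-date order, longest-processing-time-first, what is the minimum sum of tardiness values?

4

SPT (increasing processing time): #125 #104 #118 #111.
#125: 0→4, due 19, tardiness 0
#104: 4→9, due 25, tardiness 0
#118: 9→18, due 18, tardiness 0
#111: 18→29, due 24, tardiness 5
Sum = 0+0+0+5 = 5.
EDD (increasing due date): #118 #125 #111 #104.
#118: 0→9, due 18, tardiness 0
#125: 9→13, due 19, tardiness 0
#111: 13→24, due 24, tardiness 0
#104: 24→29, due 25, tardiness 4
Sum = 0+0+0+4 = 4.
LPT (decreasing processing time): #111 #118 #104 #125.
#111: 0→11, due 24, tardiness 0
#118: 11→20, due 18, tardiness 2
#104: 20→25, due 25, tardiness 0
#125: 25→29, due 19, tardiness 10
Sum = 0+2+0+10 = 12.
SPT 5, EDD 4, LPT 12 → minimum 4.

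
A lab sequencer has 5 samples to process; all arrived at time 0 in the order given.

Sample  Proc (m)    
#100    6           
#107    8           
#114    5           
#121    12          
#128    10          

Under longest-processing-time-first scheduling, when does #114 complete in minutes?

LPT (decreasing processing time): #121 #128 #107 #100 #114.
#121: 0→12
#128: 12→22
#107: 22→30
#100: 30→36
#114: 36→41

41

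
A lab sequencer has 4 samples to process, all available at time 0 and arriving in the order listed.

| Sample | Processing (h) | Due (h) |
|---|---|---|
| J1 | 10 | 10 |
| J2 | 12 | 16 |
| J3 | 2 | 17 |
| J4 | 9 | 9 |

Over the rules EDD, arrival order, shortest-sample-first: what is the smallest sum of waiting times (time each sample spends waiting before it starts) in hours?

EDD (increasing due date): J4 J1 J2 J3.
J4: waits 0, runs 0→9
J1: waits 9, runs 9→19
J2: waits 19, runs 19→31
J3: waits 31, runs 31→33
Sum = 0+9+19+31 = 59.
FIFO (arrival order): J1 J2 J3 J4.
J1: waits 0, runs 0→10
J2: waits 10, runs 10→22
J3: waits 22, runs 22→24
J4: waits 24, runs 24→33
Sum = 0+10+22+24 = 56.
SPT (increasing processing time): J3 J4 J1 J2.
J3: waits 0, runs 0→2
J4: waits 2, runs 2→11
J1: waits 11, runs 11→21
J2: waits 21, runs 21→33
Sum = 0+2+11+21 = 34.
EDD 59, FIFO 56, SPT 34 → minimum 34.

34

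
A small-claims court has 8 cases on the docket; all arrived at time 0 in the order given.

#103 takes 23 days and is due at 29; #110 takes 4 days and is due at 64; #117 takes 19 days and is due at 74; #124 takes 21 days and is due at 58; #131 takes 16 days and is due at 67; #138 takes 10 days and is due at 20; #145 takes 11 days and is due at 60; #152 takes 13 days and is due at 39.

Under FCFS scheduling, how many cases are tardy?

5

FIFO (arrival order): #103 #110 #117 #124 #131 #138 #145 #152.
#103: 0→23, due 29, tardiness 0
#110: 23→27, due 64, tardiness 0
#117: 27→46, due 74, tardiness 0
#124: 46→67, due 58, tardiness 9
#131: 67→83, due 67, tardiness 16
#138: 83→93, due 20, tardiness 73
#145: 93→104, due 60, tardiness 44
#152: 104→117, due 39, tardiness 78
Late cases: 5.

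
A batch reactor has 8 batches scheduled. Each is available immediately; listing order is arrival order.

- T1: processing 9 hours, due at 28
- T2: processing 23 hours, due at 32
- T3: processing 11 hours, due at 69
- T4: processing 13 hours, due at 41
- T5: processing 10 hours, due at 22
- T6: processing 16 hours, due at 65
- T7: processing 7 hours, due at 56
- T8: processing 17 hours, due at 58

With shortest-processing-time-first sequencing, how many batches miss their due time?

5

SPT (increasing processing time): T7 T1 T5 T3 T4 T6 T8 T2.
T7: 0→7, due 56, tardiness 0
T1: 7→16, due 28, tardiness 0
T5: 16→26, due 22, tardiness 4
T3: 26→37, due 69, tardiness 0
T4: 37→50, due 41, tardiness 9
T6: 50→66, due 65, tardiness 1
T8: 66→83, due 58, tardiness 25
T2: 83→106, due 32, tardiness 74
Late batches: 5.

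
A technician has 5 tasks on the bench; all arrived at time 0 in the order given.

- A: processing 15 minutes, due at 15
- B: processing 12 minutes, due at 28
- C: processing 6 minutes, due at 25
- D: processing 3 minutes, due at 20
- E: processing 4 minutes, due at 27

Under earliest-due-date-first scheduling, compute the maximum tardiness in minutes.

12

EDD (increasing due date): A D C E B.
A: 0→15, due 15, tardiness 0
D: 15→18, due 20, tardiness 0
C: 18→24, due 25, tardiness 0
E: 24→28, due 27, tardiness 1
B: 28→40, due 28, tardiness 12
Maximum = 12.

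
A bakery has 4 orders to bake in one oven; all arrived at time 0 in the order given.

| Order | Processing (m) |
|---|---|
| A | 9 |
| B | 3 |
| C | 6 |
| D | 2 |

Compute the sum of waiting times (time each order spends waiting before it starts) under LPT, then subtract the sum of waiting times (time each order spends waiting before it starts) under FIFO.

LPT (decreasing processing time): A C B D.
A: waits 0, runs 0→9
C: waits 9, runs 9→15
B: waits 15, runs 15→18
D: waits 18, runs 18→20
Sum = 0+9+15+18 = 42.
FIFO (arrival order): A B C D.
A: waits 0, runs 0→9
B: waits 9, runs 9→12
C: waits 12, runs 12→18
D: waits 18, runs 18→20
Sum = 0+9+12+18 = 39.
Difference = 42 − 39 = 3.

3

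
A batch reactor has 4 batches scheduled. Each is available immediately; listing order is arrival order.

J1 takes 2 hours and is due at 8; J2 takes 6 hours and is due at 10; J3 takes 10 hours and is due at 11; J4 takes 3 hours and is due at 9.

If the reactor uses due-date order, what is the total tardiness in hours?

EDD (increasing due date): J1 J4 J2 J3.
J1: 0→2, due 8, tardiness 0
J4: 2→5, due 9, tardiness 0
J2: 5→11, due 10, tardiness 1
J3: 11→21, due 11, tardiness 10
Sum = 0+0+1+10 = 11.

11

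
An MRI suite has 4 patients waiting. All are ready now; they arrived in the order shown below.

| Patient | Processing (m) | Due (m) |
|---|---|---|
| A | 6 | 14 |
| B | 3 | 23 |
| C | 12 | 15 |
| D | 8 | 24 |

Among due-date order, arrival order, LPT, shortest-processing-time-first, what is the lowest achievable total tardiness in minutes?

8

EDD (increasing due date): A C B D.
A: 0→6, due 14, tardiness 0
C: 6→18, due 15, tardiness 3
B: 18→21, due 23, tardiness 0
D: 21→29, due 24, tardiness 5
Sum = 0+3+0+5 = 8.
FIFO (arrival order): A B C D.
A: 0→6, due 14, tardiness 0
B: 6→9, due 23, tardiness 0
C: 9→21, due 15, tardiness 6
D: 21→29, due 24, tardiness 5
Sum = 0+0+6+5 = 11.
LPT (decreasing processing time): C D A B.
C: 0→12, due 15, tardiness 0
D: 12→20, due 24, tardiness 0
A: 20→26, due 14, tardiness 12
B: 26→29, due 23, tardiness 6
Sum = 0+0+12+6 = 18.
SPT (increasing processing time): B A D C.
B: 0→3, due 23, tardiness 0
A: 3→9, due 14, tardiness 0
D: 9→17, due 24, tardiness 0
C: 17→29, due 15, tardiness 14
Sum = 0+0+0+14 = 14.
EDD 8, FIFO 11, LPT 18, SPT 14 → minimum 8.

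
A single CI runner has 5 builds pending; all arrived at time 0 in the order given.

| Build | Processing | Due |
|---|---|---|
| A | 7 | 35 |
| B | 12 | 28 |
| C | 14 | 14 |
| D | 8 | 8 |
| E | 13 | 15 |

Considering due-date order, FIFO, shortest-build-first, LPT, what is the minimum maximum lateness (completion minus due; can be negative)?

EDD (increasing due date): D C E B A.
D: 0→8, due 8, lateness 0
C: 8→22, due 14, lateness 8
E: 22→35, due 15, lateness 20
B: 35→47, due 28, lateness 19
A: 47→54, due 35, lateness 19
Maximum = 20.
FIFO (arrival order): A B C D E.
A: 0→7, due 35, lateness -28
B: 7→19, due 28, lateness -9
C: 19→33, due 14, lateness 19
D: 33→41, due 8, lateness 33
E: 41→54, due 15, lateness 39
Maximum = 39.
SPT (increasing processing time): A D B E C.
A: 0→7, due 35, lateness -28
D: 7→15, due 8, lateness 7
B: 15→27, due 28, lateness -1
E: 27→40, due 15, lateness 25
C: 40→54, due 14, lateness 40
Maximum = 40.
LPT (decreasing processing time): C E B D A.
C: 0→14, due 14, lateness 0
E: 14→27, due 15, lateness 12
B: 27→39, due 28, lateness 11
D: 39→47, due 8, lateness 39
A: 47→54, due 35, lateness 19
Maximum = 39.
EDD 20, FIFO 39, SPT 40, LPT 39 → minimum 20.

20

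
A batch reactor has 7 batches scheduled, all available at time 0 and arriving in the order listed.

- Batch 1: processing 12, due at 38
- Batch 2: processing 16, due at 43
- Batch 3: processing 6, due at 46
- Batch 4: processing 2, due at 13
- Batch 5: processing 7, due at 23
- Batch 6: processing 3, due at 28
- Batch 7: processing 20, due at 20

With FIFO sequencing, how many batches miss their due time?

FIFO (arrival order): Batch 1 Batch 2 Batch 3 Batch 4 Batch 5 Batch 6 Batch 7.
Batch 1: 0→12, due 38, tardiness 0
Batch 2: 12→28, due 43, tardiness 0
Batch 3: 28→34, due 46, tardiness 0
Batch 4: 34→36, due 13, tardiness 23
Batch 5: 36→43, due 23, tardiness 20
Batch 6: 43→46, due 28, tardiness 18
Batch 7: 46→66, due 20, tardiness 46
Late batches: 4.

4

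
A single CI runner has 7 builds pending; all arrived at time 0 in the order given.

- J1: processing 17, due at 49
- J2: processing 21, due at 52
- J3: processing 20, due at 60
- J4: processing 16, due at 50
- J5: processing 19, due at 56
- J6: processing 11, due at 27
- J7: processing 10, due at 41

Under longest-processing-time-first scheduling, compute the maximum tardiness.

77

LPT (decreasing processing time): J2 J3 J5 J1 J4 J6 J7.
J2: 0→21, due 52, tardiness 0
J3: 21→41, due 60, tardiness 0
J5: 41→60, due 56, tardiness 4
J1: 60→77, due 49, tardiness 28
J4: 77→93, due 50, tardiness 43
J6: 93→104, due 27, tardiness 77
J7: 104→114, due 41, tardiness 73
Maximum = 77.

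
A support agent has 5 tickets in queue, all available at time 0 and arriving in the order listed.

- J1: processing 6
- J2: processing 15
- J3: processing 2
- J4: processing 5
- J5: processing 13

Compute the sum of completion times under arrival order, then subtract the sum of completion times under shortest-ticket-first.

FIFO (arrival order): J1 J2 J3 J4 J5.
J1: 0→6
J2: 6→21
J3: 21→23
J4: 23→28
J5: 28→41
Sum = 6+21+23+28+41 = 119.
SPT (increasing processing time): J3 J4 J1 J5 J2.
J3: 0→2
J4: 2→7
J1: 7→13
J5: 13→26
J2: 26→41
Sum = 2+7+13+26+41 = 89.
Difference = 119 − 89 = 30.

30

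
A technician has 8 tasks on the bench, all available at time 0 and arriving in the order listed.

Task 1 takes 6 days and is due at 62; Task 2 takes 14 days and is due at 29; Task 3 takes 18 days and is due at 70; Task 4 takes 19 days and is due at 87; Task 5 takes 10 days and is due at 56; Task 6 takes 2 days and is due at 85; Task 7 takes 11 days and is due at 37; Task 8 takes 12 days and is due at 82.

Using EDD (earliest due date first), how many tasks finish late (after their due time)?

1

EDD (increasing due date): Task 2 Task 7 Task 5 Task 1 Task 3 Task 8 Task 6 Task 4.
Task 2: 0→14, due 29, tardiness 0
Task 7: 14→25, due 37, tardiness 0
Task 5: 25→35, due 56, tardiness 0
Task 1: 35→41, due 62, tardiness 0
Task 3: 41→59, due 70, tardiness 0
Task 8: 59→71, due 82, tardiness 0
Task 6: 71→73, due 85, tardiness 0
Task 4: 73→92, due 87, tardiness 5
Late tasks: 1.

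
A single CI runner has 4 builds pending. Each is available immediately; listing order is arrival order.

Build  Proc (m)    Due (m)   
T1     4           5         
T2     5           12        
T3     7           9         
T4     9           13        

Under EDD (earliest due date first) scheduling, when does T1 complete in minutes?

4

EDD (increasing due date): T1 T3 T2 T4.
T1: 0→4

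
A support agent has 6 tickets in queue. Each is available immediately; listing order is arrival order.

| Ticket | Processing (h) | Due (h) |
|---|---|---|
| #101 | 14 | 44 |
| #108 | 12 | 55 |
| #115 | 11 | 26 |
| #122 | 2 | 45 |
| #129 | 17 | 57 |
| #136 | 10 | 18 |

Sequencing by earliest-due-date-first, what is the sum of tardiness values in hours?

EDD (increasing due date): #136 #115 #101 #122 #108 #129.
#136: 0→10, due 18, tardiness 0
#115: 10→21, due 26, tardiness 0
#101: 21→35, due 44, tardiness 0
#122: 35→37, due 45, tardiness 0
#108: 37→49, due 55, tardiness 0
#129: 49→66, due 57, tardiness 9
Sum = 0+0+0+0+0+9 = 9.

9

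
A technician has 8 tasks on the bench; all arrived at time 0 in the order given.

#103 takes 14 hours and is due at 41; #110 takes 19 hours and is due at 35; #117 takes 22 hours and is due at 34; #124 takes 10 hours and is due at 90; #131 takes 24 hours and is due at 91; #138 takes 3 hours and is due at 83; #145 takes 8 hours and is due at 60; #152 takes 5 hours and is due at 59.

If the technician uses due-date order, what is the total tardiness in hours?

43

EDD (increasing due date): #117 #110 #103 #152 #145 #138 #124 #131.
#117: 0→22, due 34, tardiness 0
#110: 22→41, due 35, tardiness 6
#103: 41→55, due 41, tardiness 14
#152: 55→60, due 59, tardiness 1
#145: 60→68, due 60, tardiness 8
#138: 68→71, due 83, tardiness 0
#124: 71→81, due 90, tardiness 0
#131: 81→105, due 91, tardiness 14
Sum = 0+6+14+1+8+0+0+14 = 43.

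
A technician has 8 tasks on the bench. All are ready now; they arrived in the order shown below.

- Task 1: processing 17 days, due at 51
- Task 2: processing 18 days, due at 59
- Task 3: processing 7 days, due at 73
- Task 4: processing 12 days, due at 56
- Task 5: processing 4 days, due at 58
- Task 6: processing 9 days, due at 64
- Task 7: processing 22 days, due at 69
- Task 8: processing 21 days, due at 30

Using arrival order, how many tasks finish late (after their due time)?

FIFO (arrival order): Task 1 Task 2 Task 3 Task 4 Task 5 Task 6 Task 7 Task 8.
Task 1: 0→17, due 51, tardiness 0
Task 2: 17→35, due 59, tardiness 0
Task 3: 35→42, due 73, tardiness 0
Task 4: 42→54, due 56, tardiness 0
Task 5: 54→58, due 58, tardiness 0
Task 6: 58→67, due 64, tardiness 3
Task 7: 67→89, due 69, tardiness 20
Task 8: 89→110, due 30, tardiness 80
Late tasks: 3.

3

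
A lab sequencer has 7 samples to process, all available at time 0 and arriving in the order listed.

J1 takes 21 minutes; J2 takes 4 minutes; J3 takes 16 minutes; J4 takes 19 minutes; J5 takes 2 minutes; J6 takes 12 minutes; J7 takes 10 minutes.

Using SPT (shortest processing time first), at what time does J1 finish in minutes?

84

SPT (increasing processing time): J5 J2 J7 J6 J3 J4 J1.
J5: 0→2
J2: 2→6
J7: 6→16
J6: 16→28
J3: 28→44
J4: 44→63
J1: 63→84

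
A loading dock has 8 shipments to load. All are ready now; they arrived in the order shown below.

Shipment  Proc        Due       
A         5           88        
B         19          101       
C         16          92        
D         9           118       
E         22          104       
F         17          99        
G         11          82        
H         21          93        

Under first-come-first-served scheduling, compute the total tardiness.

44

FIFO (arrival order): A B C D E F G H.
A: 0→5, due 88, tardiness 0
B: 5→24, due 101, tardiness 0
C: 24→40, due 92, tardiness 0
D: 40→49, due 118, tardiness 0
E: 49→71, due 104, tardiness 0
F: 71→88, due 99, tardiness 0
G: 88→99, due 82, tardiness 17
H: 99→120, due 93, tardiness 27
Sum = 0+0+0+0+0+0+17+27 = 44.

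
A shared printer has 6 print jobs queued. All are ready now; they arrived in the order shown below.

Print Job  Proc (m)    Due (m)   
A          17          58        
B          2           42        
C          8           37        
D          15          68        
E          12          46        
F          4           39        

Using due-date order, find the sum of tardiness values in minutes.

EDD (increasing due date): C F B E A D.
C: 0→8, due 37, tardiness 0
F: 8→12, due 39, tardiness 0
B: 12→14, due 42, tardiness 0
E: 14→26, due 46, tardiness 0
A: 26→43, due 58, tardiness 0
D: 43→58, due 68, tardiness 0
Sum = 0+0+0+0+0+0 = 0.

0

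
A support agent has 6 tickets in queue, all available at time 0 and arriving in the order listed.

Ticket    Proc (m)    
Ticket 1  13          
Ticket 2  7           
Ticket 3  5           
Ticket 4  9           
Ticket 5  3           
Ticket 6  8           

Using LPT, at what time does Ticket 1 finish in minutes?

13

LPT (decreasing processing time): Ticket 1 Ticket 4 Ticket 6 Ticket 2 Ticket 3 Ticket 5.
Ticket 1: 0→13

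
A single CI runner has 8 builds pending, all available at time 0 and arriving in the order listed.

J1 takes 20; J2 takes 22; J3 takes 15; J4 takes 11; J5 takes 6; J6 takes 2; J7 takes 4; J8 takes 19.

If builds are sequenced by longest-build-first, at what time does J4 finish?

87

LPT (decreasing processing time): J2 J1 J8 J3 J4 J5 J7 J6.
J2: 0→22
J1: 22→42
J8: 42→61
J3: 61→76
J4: 76→87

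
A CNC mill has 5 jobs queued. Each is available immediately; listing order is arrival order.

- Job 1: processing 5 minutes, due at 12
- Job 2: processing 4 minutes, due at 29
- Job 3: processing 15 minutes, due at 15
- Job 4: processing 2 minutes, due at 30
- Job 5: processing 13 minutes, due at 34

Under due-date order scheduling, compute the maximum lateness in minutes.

EDD (increasing due date): Job 1 Job 3 Job 2 Job 4 Job 5.
Job 1: 0→5, due 12, lateness -7
Job 3: 5→20, due 15, lateness 5
Job 2: 20→24, due 29, lateness -5
Job 4: 24→26, due 30, lateness -4
Job 5: 26→39, due 34, lateness 5
Maximum = 5.

5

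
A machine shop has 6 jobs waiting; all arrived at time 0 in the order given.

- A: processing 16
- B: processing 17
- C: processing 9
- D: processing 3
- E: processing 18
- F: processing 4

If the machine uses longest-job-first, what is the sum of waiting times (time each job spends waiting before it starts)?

228

LPT (decreasing processing time): E B A C F D.
E: waits 0, runs 0→18
B: waits 18, runs 18→35
A: waits 35, runs 35→51
C: waits 51, runs 51→60
F: waits 60, runs 60→64
D: waits 64, runs 64→67
Sum = 0+18+35+51+60+64 = 228.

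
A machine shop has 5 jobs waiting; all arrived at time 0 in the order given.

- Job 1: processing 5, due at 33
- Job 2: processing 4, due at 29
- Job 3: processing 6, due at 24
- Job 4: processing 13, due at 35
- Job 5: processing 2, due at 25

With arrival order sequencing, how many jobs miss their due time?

FIFO (arrival order): Job 1 Job 2 Job 3 Job 4 Job 5.
Job 1: 0→5, due 33, tardiness 0
Job 2: 5→9, due 29, tardiness 0
Job 3: 9→15, due 24, tardiness 0
Job 4: 15→28, due 35, tardiness 0
Job 5: 28→30, due 25, tardiness 5
Late jobs: 1.

1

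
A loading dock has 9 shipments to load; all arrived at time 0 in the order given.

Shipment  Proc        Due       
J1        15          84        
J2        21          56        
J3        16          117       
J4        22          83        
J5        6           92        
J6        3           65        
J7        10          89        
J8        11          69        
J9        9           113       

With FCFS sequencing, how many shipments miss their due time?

3

FIFO (arrival order): J1 J2 J3 J4 J5 J6 J7 J8 J9.
J1: 0→15, due 84, tardiness 0
J2: 15→36, due 56, tardiness 0
J3: 36→52, due 117, tardiness 0
J4: 52→74, due 83, tardiness 0
J5: 74→80, due 92, tardiness 0
J6: 80→83, due 65, tardiness 18
J7: 83→93, due 89, tardiness 4
J8: 93→104, due 69, tardiness 35
J9: 104→113, due 113, tardiness 0
Late shipments: 3.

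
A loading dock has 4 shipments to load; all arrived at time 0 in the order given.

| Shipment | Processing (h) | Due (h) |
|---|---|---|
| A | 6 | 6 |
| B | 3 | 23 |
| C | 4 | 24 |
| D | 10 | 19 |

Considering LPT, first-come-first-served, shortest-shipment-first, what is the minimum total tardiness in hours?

4

LPT (decreasing processing time): D A C B.
D: 0→10, due 19, tardiness 0
A: 10→16, due 6, tardiness 10
C: 16→20, due 24, tardiness 0
B: 20→23, due 23, tardiness 0
Sum = 0+10+0+0 = 10.
FIFO (arrival order): A B C D.
A: 0→6, due 6, tardiness 0
B: 6→9, due 23, tardiness 0
C: 9→13, due 24, tardiness 0
D: 13→23, due 19, tardiness 4
Sum = 0+0+0+4 = 4.
SPT (increasing processing time): B C A D.
B: 0→3, due 23, tardiness 0
C: 3→7, due 24, tardiness 0
A: 7→13, due 6, tardiness 7
D: 13→23, due 19, tardiness 4
Sum = 0+0+7+4 = 11.
LPT 10, FIFO 4, SPT 11 → minimum 4.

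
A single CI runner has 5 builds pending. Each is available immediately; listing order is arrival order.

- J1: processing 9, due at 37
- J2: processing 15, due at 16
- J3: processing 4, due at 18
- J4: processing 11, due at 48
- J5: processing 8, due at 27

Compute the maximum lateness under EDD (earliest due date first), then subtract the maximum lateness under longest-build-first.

EDD (increasing due date): J2 J3 J5 J1 J4.
J2: 0→15, due 16, lateness -1
J3: 15→19, due 18, lateness 1
J5: 19→27, due 27, lateness 0
J1: 27→36, due 37, lateness -1
J4: 36→47, due 48, lateness -1
Maximum = 1.
LPT (decreasing processing time): J2 J4 J1 J5 J3.
J2: 0→15, due 16, lateness -1
J4: 15→26, due 48, lateness -22
J1: 26→35, due 37, lateness -2
J5: 35→43, due 27, lateness 16
J3: 43→47, due 18, lateness 29
Maximum = 29.
Difference = 1 − 29 = -28.

-28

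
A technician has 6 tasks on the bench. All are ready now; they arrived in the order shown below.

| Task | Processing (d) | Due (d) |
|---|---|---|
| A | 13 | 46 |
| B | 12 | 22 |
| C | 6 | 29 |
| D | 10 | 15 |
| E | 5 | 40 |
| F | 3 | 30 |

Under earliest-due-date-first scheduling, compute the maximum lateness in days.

3

EDD (increasing due date): D B C F E A.
D: 0→10, due 15, lateness -5
B: 10→22, due 22, lateness 0
C: 22→28, due 29, lateness -1
F: 28→31, due 30, lateness 1
E: 31→36, due 40, lateness -4
A: 36→49, due 46, lateness 3
Maximum = 3.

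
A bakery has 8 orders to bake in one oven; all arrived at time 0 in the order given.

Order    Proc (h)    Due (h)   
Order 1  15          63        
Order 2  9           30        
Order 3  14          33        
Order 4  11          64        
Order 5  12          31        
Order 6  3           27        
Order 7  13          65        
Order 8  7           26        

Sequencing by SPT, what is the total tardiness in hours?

68

SPT (increasing processing time): Order 6 Order 8 Order 2 Order 4 Order 5 Order 7 Order 3 Order 1.
Order 6: 0→3, due 27, tardiness 0
Order 8: 3→10, due 26, tardiness 0
Order 2: 10→19, due 30, tardiness 0
Order 4: 19→30, due 64, tardiness 0
Order 5: 30→42, due 31, tardiness 11
Order 7: 42→55, due 65, tardiness 0
Order 3: 55→69, due 33, tardiness 36
Order 1: 69→84, due 63, tardiness 21
Sum = 0+0+0+0+11+0+36+21 = 68.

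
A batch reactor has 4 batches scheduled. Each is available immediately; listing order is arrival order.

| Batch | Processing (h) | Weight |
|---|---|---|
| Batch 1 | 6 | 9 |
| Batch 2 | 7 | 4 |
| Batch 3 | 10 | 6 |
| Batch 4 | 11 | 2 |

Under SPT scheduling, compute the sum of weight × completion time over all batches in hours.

SPT (increasing processing time): Batch 1 Batch 2 Batch 3 Batch 4.
Batch 1: finishes 6, weight 9, w·C = 54
Batch 2: finishes 13, weight 4, w·C = 52
Batch 3: finishes 23, weight 6, w·C = 138
Batch 4: finishes 34, weight 2, w·C = 68
Sum = 54+52+138+68 = 312.

312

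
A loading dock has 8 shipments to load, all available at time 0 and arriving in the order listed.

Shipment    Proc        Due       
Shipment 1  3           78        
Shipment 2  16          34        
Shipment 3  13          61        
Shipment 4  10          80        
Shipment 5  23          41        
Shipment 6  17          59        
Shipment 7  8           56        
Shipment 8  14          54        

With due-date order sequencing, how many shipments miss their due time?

5

EDD (increasing due date): Shipment 2 Shipment 5 Shipment 8 Shipment 7 Shipment 6 Shipment 3 Shipment 1 Shipment 4.
Shipment 2: 0→16, due 34, tardiness 0
Shipment 5: 16→39, due 41, tardiness 0
Shipment 8: 39→53, due 54, tardiness 0
Shipment 7: 53→61, due 56, tardiness 5
Shipment 6: 61→78, due 59, tardiness 19
Shipment 3: 78→91, due 61, tardiness 30
Shipment 1: 91→94, due 78, tardiness 16
Shipment 4: 94→104, due 80, tardiness 24
Late shipments: 5.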